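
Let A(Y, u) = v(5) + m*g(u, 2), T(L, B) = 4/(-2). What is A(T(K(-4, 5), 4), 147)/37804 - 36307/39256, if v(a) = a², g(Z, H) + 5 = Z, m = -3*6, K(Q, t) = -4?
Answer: -367976691/371008456 ≈ -0.99183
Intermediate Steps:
m = -18
g(Z, H) = -5 + Z
T(L, B) = -2 (T(L, B) = 4*(-½) = -2)
A(Y, u) = 115 - 18*u (A(Y, u) = 5² - 18*(-5 + u) = 25 + (90 - 18*u) = 115 - 18*u)
A(T(K(-4, 5), 4), 147)/37804 - 36307/39256 = (115 - 18*147)/37804 - 36307/39256 = (115 - 2646)*(1/37804) - 36307*1/39256 = -2531*1/37804 - 36307/39256 = -2531/37804 - 36307/39256 = -367976691/371008456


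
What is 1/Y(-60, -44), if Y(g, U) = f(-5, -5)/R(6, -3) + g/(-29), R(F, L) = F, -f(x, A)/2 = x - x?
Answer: 29/60 ≈ 0.48333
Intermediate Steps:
f(x, A) = 0 (f(x, A) = -2*(x - x) = -2*0 = 0)
Y(g, U) = -g/29 (Y(g, U) = 0/6 + g/(-29) = 0*(⅙) + g*(-1/29) = 0 - g/29 = -g/29)
1/Y(-60, -44) = 1/(-1/29*(-60)) = 1/(60/29) = 29/60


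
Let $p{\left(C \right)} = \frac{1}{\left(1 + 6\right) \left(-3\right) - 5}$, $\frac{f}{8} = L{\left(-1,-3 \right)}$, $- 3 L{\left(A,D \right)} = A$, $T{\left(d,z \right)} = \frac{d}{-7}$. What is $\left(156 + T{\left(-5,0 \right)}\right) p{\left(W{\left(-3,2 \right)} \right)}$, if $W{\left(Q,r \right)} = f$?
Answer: $- \frac{1097}{182} \approx -6.0275$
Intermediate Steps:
$T{\left(d,z \right)} = - \frac{d}{7}$ ($T{\left(d,z \right)} = d \left(- \frac{1}{7}\right) = - \frac{d}{7}$)
$L{\left(A,D \right)} = - \frac{A}{3}$
$f = \frac{8}{3}$ ($f = 8 \left(\left(- \frac{1}{3}\right) \left(-1\right)\right) = 8 \cdot \frac{1}{3} = \frac{8}{3} \approx 2.6667$)
$W{\left(Q,r \right)} = \frac{8}{3}$
$p{\left(C \right)} = - \frac{1}{26}$ ($p{\left(C \right)} = \frac{1}{7 \left(-3\right) - 5} = \frac{1}{-21 - 5} = \frac{1}{-26} = - \frac{1}{26}$)
$\left(156 + T{\left(-5,0 \right)}\right) p{\left(W{\left(-3,2 \right)} \right)} = \left(156 - - \frac{5}{7}\right) \left(- \frac{1}{26}\right) = \left(156 + \frac{5}{7}\right) \left(- \frac{1}{26}\right) = \frac{1097}{7} \left(- \frac{1}{26}\right) = - \frac{1097}{182}$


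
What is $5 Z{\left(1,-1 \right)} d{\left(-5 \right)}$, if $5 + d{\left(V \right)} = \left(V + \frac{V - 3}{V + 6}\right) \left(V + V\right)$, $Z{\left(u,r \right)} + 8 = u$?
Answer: $-4375$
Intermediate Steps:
$Z{\left(u,r \right)} = -8 + u$
$d{\left(V \right)} = -5 + 2 V \left(V + \frac{-3 + V}{6 + V}\right)$ ($d{\left(V \right)} = -5 + \left(V + \frac{V - 3}{V + 6}\right) \left(V + V\right) = -5 + \left(V + \frac{-3 + V}{6 + V}\right) 2 V = -5 + 2 V \left(V + \frac{-3 + V}{6 + V}\right)$)
$5 Z{\left(1,-1 \right)} d{\left(-5 \right)} = 5 \left(-8 + 1\right) \frac{-30 - -55 + 2 \left(-5\right)^{3} + 14 \left(-5\right)^{2}}{6 - 5} = 5 \left(-7\right) \frac{-30 + 55 + 2 \left(-125\right) + 14 \cdot 25}{1} = - 35 \cdot 1 \left(-30 + 55 - 250 + 350\right) = - 35 \cdot 1 \cdot 125 = \left(-35\right) 125 = -4375$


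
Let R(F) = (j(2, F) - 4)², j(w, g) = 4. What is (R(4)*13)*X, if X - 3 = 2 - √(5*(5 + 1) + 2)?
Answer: 0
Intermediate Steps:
R(F) = 0 (R(F) = (4 - 4)² = 0² = 0)
X = 5 - 4*√2 (X = 3 + (2 - √(5*(5 + 1) + 2)) = 3 + (2 - √(5*6 + 2)) = 3 + (2 - √(30 + 2)) = 3 + (2 - √32) = 3 + (2 - 4*√2) = 5 - 4*√2 ≈ -0.65685)
(R(4)*13)*X = (0*13)*(5 - 4*√2) = 0*(5 - 4*√2) = 0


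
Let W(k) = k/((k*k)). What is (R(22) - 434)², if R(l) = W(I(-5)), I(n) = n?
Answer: 4713241/25 ≈ 1.8853e+5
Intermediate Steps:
W(k) = 1/k (W(k) = k/(k²) = k/k² = 1/k)
R(l) = -⅕ (R(l) = 1/(-5) = -⅕)
(R(22) - 434)² = (-⅕ - 434)² = (-2171/5)² = 4713241/25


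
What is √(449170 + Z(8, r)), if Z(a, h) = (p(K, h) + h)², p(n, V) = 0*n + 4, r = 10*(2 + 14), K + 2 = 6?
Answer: √476066 ≈ 689.98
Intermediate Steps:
K = 4 (K = -2 + 6 = 4)
r = 160 (r = 10*16 = 160)
p(n, V) = 4 (p(n, V) = 0 + 4 = 4)
Z(a, h) = (4 + h)²
√(449170 + Z(8, r)) = √(449170 + (4 + 160)²) = √(449170 + 164²) = √(449170 + 26896) = √476066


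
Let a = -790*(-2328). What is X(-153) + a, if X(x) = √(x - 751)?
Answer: 1839120 + 2*I*√226 ≈ 1.8391e+6 + 30.067*I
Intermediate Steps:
X(x) = √(-751 + x)
a = 1839120
X(-153) + a = √(-751 - 153) + 1839120 = √(-904) + 1839120 = 2*I*√226 + 1839120 = 1839120 + 2*I*√226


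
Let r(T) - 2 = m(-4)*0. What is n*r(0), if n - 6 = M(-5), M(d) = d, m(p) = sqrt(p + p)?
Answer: 2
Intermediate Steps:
m(p) = sqrt(2)*sqrt(p) (m(p) = sqrt(2*p) = sqrt(2)*sqrt(p))
n = 1 (n = 6 - 5 = 1)
r(T) = 2 (r(T) = 2 + (sqrt(2)*sqrt(-4))*0 = 2 + (sqrt(2)*(2*I))*0 = 2 + (2*I*sqrt(2))*0 = 2 + 0 = 2)
n*r(0) = 1*2 = 2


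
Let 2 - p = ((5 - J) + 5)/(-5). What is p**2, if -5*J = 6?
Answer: 11236/625 ≈ 17.978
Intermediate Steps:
J = -6/5 (J = -1/5*6 = -6/5 ≈ -1.2000)
p = 106/25 (p = 2 - ((5 - 1*(-6/5)) + 5)/(-5) = 2 - ((5 + 6/5) + 5)*(-1)/5 = 2 - (31/5 + 5)*(-1)/5 = 2 - 56*(-1)/(5*5) = 2 - 1*(-56/25) = 2 + 56/25 = 106/25 ≈ 4.2400)
p**2 = (106/25)**2 = 11236/625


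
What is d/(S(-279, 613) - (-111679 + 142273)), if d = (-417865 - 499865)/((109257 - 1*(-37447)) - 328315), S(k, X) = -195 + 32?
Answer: -101970/620645503 ≈ -0.00016430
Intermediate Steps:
S(k, X) = -163
d = 101970/20179 (d = -917730/((109257 + 37447) - 328315) = -917730/(146704 - 328315) = -917730/(-181611) = -917730*(-1/181611) = 101970/20179 ≈ 5.0533)
d/(S(-279, 613) - (-111679 + 142273)) = 101970/(20179*(-163 - (-111679 + 142273))) = 101970/(20179*(-163 - 1*30594)) = 101970/(20179*(-163 - 30594)) = (101970/20179)/(-30757) = (101970/20179)*(-1/30757) = -101970/620645503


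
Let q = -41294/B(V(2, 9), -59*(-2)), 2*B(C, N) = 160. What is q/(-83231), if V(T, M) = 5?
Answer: 20647/3329240 ≈ 0.0062017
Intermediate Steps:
B(C, N) = 80 (B(C, N) = (½)*160 = 80)
q = -20647/40 (q = -41294/80 = -41294*1/80 = -20647/40 ≈ -516.17)
q/(-83231) = -20647/40/(-83231) = -20647/40*(-1/83231) = 20647/3329240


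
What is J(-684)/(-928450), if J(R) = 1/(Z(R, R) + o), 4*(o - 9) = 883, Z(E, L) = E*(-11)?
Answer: -2/14397938375 ≈ -1.3891e-10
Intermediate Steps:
Z(E, L) = -11*E
o = 919/4 (o = 9 + (¼)*883 = 9 + 883/4 = 919/4 ≈ 229.75)
J(R) = 1/(919/4 - 11*R) (J(R) = 1/(-11*R + 919/4) = 1/(919/4 - 11*R))
J(-684)/(-928450) = -4/(-919 + 44*(-684))/(-928450) = -4/(-919 - 30096)*(-1/928450) = -4/(-31015)*(-1/928450) = -4*(-1/31015)*(-1/928450) = (4/31015)*(-1/928450) = -2/14397938375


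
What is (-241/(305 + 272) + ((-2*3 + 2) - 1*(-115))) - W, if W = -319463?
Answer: 184393957/577 ≈ 3.1957e+5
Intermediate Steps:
(-241/(305 + 272) + ((-2*3 + 2) - 1*(-115))) - W = (-241/(305 + 272) + ((-2*3 + 2) - 1*(-115))) - 1*(-319463) = (-241/577 + ((-6 + 2) + 115)) + 319463 = ((1/577)*(-241) + (-4 + 115)) + 319463 = (-241/577 + 111) + 319463 = 63806/577 + 319463 = 184393957/577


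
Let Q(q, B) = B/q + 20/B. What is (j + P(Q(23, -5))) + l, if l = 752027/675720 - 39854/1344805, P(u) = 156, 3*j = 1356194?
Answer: 82187833121218651/181742326920 ≈ 4.5222e+5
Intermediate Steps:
Q(q, B) = 20/B + B/q
j = 1356194/3 (j = (⅓)*1356194 = 1356194/3 ≈ 4.5206e+5)
l = 196879904971/181742326920 (l = 752027*(1/675720) - 39854*1/1344805 = 752027/675720 - 39854/1344805 = 196879904971/181742326920 ≈ 1.0833)
(j + P(Q(23, -5))) + l = (1356194/3 + 156) + 196879904971/181742326920 = 1356662/3 + 196879904971/181742326920 = 82187833121218651/181742326920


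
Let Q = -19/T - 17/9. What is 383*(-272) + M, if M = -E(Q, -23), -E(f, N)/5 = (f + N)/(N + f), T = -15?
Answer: -104171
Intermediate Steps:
Q = -28/45 (Q = -19/(-15) - 17/9 = -19*(-1/15) - 17*1/9 = 19/15 - 17/9 = -28/45 ≈ -0.62222)
E(f, N) = -5 (E(f, N) = -5*(f + N)/(N + f) = -5*(N + f)/(N + f) = -5*1 = -5)
M = 5 (M = -1*(-5) = 5)
383*(-272) + M = 383*(-272) + 5 = -104176 + 5 = -104171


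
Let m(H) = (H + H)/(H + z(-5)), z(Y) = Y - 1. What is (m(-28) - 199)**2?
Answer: 11256025/289 ≈ 38948.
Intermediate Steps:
z(Y) = -1 + Y
m(H) = 2*H/(-6 + H) (m(H) = (H + H)/(H + (-1 - 5)) = (2*H)/(H - 6) = (2*H)/(-6 + H) = 2*H/(-6 + H))
(m(-28) - 199)**2 = (2*(-28)/(-6 - 28) - 199)**2 = (2*(-28)/(-34) - 199)**2 = (2*(-28)*(-1/34) - 199)**2 = (28/17 - 199)**2 = (-3355/17)**2 = 11256025/289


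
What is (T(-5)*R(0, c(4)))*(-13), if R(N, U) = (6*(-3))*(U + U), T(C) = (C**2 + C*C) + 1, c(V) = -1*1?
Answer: -23868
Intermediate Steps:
c(V) = -1
T(C) = 1 + 2*C**2 (T(C) = (C**2 + C**2) + 1 = 2*C**2 + 1 = 1 + 2*C**2)
R(N, U) = -36*U
(T(-5)*R(0, c(4)))*(-13) = ((1 + 2*(-5)**2)*(-36*(-1)))*(-13) = ((1 + 2*25)*36)*(-13) = ((1 + 50)*36)*(-13) = (51*36)*(-13) = 1836*(-13) = -23868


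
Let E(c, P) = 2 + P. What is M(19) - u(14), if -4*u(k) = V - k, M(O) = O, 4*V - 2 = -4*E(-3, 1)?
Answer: 119/8 ≈ 14.875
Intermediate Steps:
V = -5/2 (V = ½ + (-4*(2 + 1))/4 = ½ + (-4*3)/4 = ½ + (¼)*(-12) = ½ - 3 = -5/2 ≈ -2.5000)
u(k) = 5/8 + k/4 (u(k) = -(-5/2 - k)/4 = 5/8 + k/4)
M(19) - u(14) = 19 - (5/8 + (¼)*14) = 19 - (5/8 + 7/2) = 19 - 1*33/8 = 19 - 33/8 = 119/8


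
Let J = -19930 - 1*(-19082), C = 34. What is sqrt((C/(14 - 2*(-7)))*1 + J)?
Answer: I*sqrt(165970)/14 ≈ 29.1*I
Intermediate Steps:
J = -848 (J = -19930 + 19082 = -848)
sqrt((C/(14 - 2*(-7)))*1 + J) = sqrt((34/(14 - 2*(-7)))*1 - 848) = sqrt((34/(14 + 14))*1 - 848) = sqrt((34/28)*1 - 848) = sqrt((34*(1/28))*1 - 848) = sqrt((17/14)*1 - 848) = sqrt(17/14 - 848) = sqrt(-11855/14) = I*sqrt(165970)/14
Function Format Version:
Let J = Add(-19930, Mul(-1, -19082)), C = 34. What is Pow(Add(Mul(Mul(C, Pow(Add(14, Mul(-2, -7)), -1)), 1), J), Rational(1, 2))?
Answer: Mul(Rational(1, 14), I, Pow(165970, Rational(1, 2))) ≈ Mul(29.100, I)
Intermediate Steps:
J = -848 (J = Add(-19930, 19082) = -848)
Pow(Add(Mul(Mul(C, Pow(Add(14, Mul(-2, -7)), -1)), 1), J), Rational(1, 2)) = Pow(Add(Mul(Mul(34, Pow(Add(14, Mul(-2, -7)), -1)), 1), -848), Rational(1, 2)) = Pow(Add(Mul(Mul(34, Pow(Add(14, 14), -1)), 1), -848), Rational(1, 2)) = Pow(Add(Mul(Mul(34, Pow(28, -1)), 1), -848), Rational(1, 2)) = Pow(Add(Mul(Mul(34, Rational(1, 28)), 1), -848), Rational(1, 2)) = Pow(Add(Mul(Rational(17, 14), 1), -848), Rational(1, 2)) = Pow(Add(Rational(17, 14), -848), Rational(1, 2)) = Pow(Rational(-11855, 14), Rational(1, 2)) = Mul(Rational(1, 14), I, Pow(165970, Rational(1, 2)))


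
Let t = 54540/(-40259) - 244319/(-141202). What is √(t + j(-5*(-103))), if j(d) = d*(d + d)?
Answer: √17141642125167166106946838/5684651318 ≈ 728.32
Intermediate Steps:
t = 2134881541/5684651318 (t = 54540*(-1/40259) - 244319*(-1/141202) = -54540/40259 + 244319/141202 = 2134881541/5684651318 ≈ 0.37555)
j(d) = 2*d² (j(d) = d*(2*d) = 2*d²)
√(t + j(-5*(-103))) = √(2134881541/5684651318 + 2*(-5*(-103))²) = √(2134881541/5684651318 + 2*515²) = √(2134881541/5684651318 + 2*265225) = √(2134881541/5684651318 + 530450) = √(3015425426514641/5684651318) = √17141642125167166106946838/5684651318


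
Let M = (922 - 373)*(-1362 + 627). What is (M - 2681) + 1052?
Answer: -405144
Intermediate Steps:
M = -403515 (M = 549*(-735) = -403515)
(M - 2681) + 1052 = (-403515 - 2681) + 1052 = -406196 + 1052 = -405144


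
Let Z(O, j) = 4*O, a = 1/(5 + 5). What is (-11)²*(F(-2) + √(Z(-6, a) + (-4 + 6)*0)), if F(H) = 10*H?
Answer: -2420 + 242*I*√6 ≈ -2420.0 + 592.78*I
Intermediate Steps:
a = ⅒ (a = 1/10 = ⅒ ≈ 0.10000)
(-11)²*(F(-2) + √(Z(-6, a) + (-4 + 6)*0)) = (-11)²*(10*(-2) + √(4*(-6) + (-4 + 6)*0)) = 121*(-20 + √(-24 + 2*0)) = 121*(-20 + √(-24 + 0)) = 121*(-20 + √(-24)) = 121*(-20 + 2*I*√6) = -2420 + 242*I*√6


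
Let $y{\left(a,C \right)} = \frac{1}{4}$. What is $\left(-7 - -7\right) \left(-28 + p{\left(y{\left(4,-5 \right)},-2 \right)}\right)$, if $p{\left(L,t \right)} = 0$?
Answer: $0$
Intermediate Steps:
$y{\left(a,C \right)} = \frac{1}{4}$
$\left(-7 - -7\right) \left(-28 + p{\left(y{\left(4,-5 \right)},-2 \right)}\right) = \left(-7 - -7\right) \left(-28 + 0\right) = \left(-7 + 7\right) \left(-28\right) = 0 \left(-28\right) = 0$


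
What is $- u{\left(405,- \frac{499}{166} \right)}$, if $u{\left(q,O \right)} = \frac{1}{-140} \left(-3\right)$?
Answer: $- \frac{3}{140} \approx -0.021429$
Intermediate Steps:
$u{\left(q,O \right)} = \frac{3}{140}$ ($u{\left(q,O \right)} = \left(- \frac{1}{140}\right) \left(-3\right) = \frac{3}{140}$)
$- u{\left(405,- \frac{499}{166} \right)} = \left(-1\right) \frac{3}{140} = - \frac{3}{140}$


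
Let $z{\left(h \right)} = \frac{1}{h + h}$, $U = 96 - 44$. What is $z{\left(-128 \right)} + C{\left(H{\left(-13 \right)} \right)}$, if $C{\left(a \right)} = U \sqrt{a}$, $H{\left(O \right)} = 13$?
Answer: $- \frac{1}{256} + 52 \sqrt{13} \approx 187.48$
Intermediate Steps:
$U = 52$ ($U = 96 - 44 = 52$)
$C{\left(a \right)} = 52 \sqrt{a}$
$z{\left(h \right)} = \frac{1}{2 h}$
$z{\left(-128 \right)} + C{\left(H{\left(-13 \right)} \right)} = \frac{1}{2 \left(-128\right)} + 52 \sqrt{13} = \frac{1}{2} \left(- \frac{1}{128}\right) + 52 \sqrt{13} = - \frac{1}{256} + 52 \sqrt{13}$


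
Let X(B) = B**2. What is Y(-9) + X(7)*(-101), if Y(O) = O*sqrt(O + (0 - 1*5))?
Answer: -4949 - 9*I*sqrt(14) ≈ -4949.0 - 33.675*I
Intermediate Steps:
Y(O) = O*sqrt(-5 + O) (Y(O) = O*sqrt(O + (0 - 5)) = O*sqrt(O - 5) = O*sqrt(-5 + O))
Y(-9) + X(7)*(-101) = -9*sqrt(-5 - 9) + 7**2*(-101) = -9*I*sqrt(14) + 49*(-101) = -9*I*sqrt(14) - 4949 = -4949 - 9*I*sqrt(14)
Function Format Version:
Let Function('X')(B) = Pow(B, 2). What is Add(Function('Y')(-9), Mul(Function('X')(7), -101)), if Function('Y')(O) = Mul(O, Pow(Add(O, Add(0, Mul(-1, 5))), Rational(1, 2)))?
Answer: Add(-4949, Mul(-9, I, Pow(14, Rational(1, 2)))) ≈ Add(-4949.0, Mul(-33.675, I))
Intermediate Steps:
Function('Y')(O) = Mul(O, Pow(Add(-5, O), Rational(1, 2))) (Function('Y')(O) = Mul(O, Pow(Add(O, Add(0, -5)), Rational(1, 2))) = Mul(O, Pow(Add(O, -5), Rational(1, 2))) = Mul(O, Pow(Add(-5, O), Rational(1, 2))))
Add(Function('Y')(-9), Mul(Function('X')(7), -101)) = Add(Mul(-9, Pow(Add(-5, -9), Rational(1, 2))), Mul(Pow(7, 2), -101)) = Add(Mul(-9, Pow(-14, Rational(1, 2))), Mul(49, -101)) = Add(Mul(-9, Mul(I, Pow(14, Rational(1, 2)))), -4949) = Add(Mul(-9, I, Pow(14, Rational(1, 2))), -4949) = Add(-4949, Mul(-9, I, Pow(14, Rational(1, 2))))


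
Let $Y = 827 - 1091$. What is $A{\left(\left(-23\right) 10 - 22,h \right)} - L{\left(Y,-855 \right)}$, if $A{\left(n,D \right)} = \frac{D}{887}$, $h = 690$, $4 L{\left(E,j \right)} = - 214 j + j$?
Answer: $- \frac{161533245}{3548} \approx -45528.0$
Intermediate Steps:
$Y = -264$
$L{\left(E,j \right)} = - \frac{213 j}{4}$ ($L{\left(E,j \right)} = \frac{- 214 j + j}{4} = \frac{\left(-213\right) j}{4} = - \frac{213 j}{4}$)
$A{\left(n,D \right)} = \frac{D}{887}$ ($A{\left(n,D \right)} = D \frac{1}{887} = \frac{D}{887}$)
$A{\left(\left(-23\right) 10 - 22,h \right)} - L{\left(Y,-855 \right)} = \frac{1}{887} \cdot 690 - \left(- \frac{213}{4}\right) \left(-855\right) = \frac{690}{887} - \frac{182115}{4} = - \frac{161533245}{3548}$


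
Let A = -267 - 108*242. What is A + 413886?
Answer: 387483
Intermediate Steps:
A = -26403 (A = -267 - 26136 = -26403)
A + 413886 = -26403 + 413886 = 387483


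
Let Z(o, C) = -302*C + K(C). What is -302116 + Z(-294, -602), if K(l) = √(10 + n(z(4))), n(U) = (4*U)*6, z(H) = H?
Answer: -120312 + √106 ≈ -1.2030e+5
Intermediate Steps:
n(U) = 24*U
K(l) = √106 (K(l) = √(10 + 24*4) = √(10 + 96) = √106)
Z(o, C) = √106 - 302*C (Z(o, C) = -302*C + √106 = √106 - 302*C)
-302116 + Z(-294, -602) = -302116 + (√106 - 302*(-602)) = -302116 + (√106 + 181804) = -302116 + (181804 + √106) = -120312 + √106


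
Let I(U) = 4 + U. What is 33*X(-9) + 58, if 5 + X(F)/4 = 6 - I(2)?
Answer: -602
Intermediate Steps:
X(F) = -20 (X(F) = -20 + 4*(6 - (4 + 2)) = -20 + 4*(6 - 1*6) = -20 + 4*(6 - 6) = -20 + 4*0 = -20 + 0 = -20)
33*X(-9) + 58 = 33*(-20) + 58 = -660 + 58 = -602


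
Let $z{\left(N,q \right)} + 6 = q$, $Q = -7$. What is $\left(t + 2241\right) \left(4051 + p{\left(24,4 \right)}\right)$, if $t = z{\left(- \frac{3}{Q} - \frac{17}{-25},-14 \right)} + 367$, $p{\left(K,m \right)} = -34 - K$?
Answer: $10333884$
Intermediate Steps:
$z{\left(N,q \right)} = -6 + q$
$t = 347$ ($t = \left(-6 - 14\right) + 367 = -20 + 367 = 347$)
$\left(t + 2241\right) \left(4051 + p{\left(24,4 \right)}\right) = \left(347 + 2241\right) \left(4051 - 58\right) = 2588 \left(4051 - 58\right) = 2588 \cdot 3993 = 10333884$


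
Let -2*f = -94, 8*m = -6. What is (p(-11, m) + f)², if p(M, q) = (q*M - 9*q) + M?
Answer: 2601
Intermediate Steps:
m = -¾ (m = (⅛)*(-6) = -¾ ≈ -0.75000)
f = 47 (f = -½*(-94) = 47)
p(M, q) = M - 9*q + M*q (p(M, q) = (M*q - 9*q) + M = (-9*q + M*q) + M = M - 9*q + M*q)
(p(-11, m) + f)² = ((-11 - 9*(-¾) - 11*(-¾)) + 47)² = ((-11 + 27/4 + 33/4) + 47)² = (4 + 47)² = 51² = 2601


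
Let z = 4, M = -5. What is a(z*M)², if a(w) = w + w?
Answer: 1600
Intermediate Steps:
a(w) = 2*w
a(z*M)² = (2*(4*(-5)))² = (2*(-20))² = (-40)² = 1600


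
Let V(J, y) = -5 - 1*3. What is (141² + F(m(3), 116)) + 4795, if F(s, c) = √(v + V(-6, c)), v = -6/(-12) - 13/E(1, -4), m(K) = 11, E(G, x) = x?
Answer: 24676 + I*√17/2 ≈ 24676.0 + 2.0616*I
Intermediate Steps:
V(J, y) = -8 (V(J, y) = -5 - 3 = -8)
v = 15/4 (v = -6/(-12) - 13/(-4) = -6*(-1/12) - 13*(-¼) = ½ + 13/4 = 15/4 ≈ 3.7500)
F(s, c) = I*√17/2 (F(s, c) = √(15/4 - 8) = √(-17/4) = I*√17/2)
(141² + F(m(3), 116)) + 4795 = (141² + I*√17/2) + 4795 = (19881 + I*√17/2) + 4795 = 24676 + I*√17/2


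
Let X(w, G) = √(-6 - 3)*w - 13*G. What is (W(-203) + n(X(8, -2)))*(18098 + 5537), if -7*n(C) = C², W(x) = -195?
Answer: -34625275/7 - 29496480*I/7 ≈ -4.9465e+6 - 4.2138e+6*I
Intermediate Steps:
X(w, G) = -13*G + 3*I*w (X(w, G) = √(-9)*w - 13*G = (3*I)*w - 13*G = 3*I*w - 13*G = -13*G + 3*I*w)
n(C) = -C²/7
(W(-203) + n(X(8, -2)))*(18098 + 5537) = (-195 - (-13*(-2) + 3*I*8)²/7)*(18098 + 5537) = (-195 - (26 + 24*I)²/7)*23635 = -4608825 - 23635*(26 + 24*I)²/7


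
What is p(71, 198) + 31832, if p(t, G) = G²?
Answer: 71036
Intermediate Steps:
p(71, 198) + 31832 = 198² + 31832 = 39204 + 31832 = 71036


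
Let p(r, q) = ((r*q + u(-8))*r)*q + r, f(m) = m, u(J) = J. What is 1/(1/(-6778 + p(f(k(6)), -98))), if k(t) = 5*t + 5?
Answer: 11785597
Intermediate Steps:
k(t) = 5 + 5*t
p(r, q) = r + q*r*(-8 + q*r) (p(r, q) = ((r*q - 8)*r)*q + r = ((q*r - 8)*r)*q + r = ((-8 + q*r)*r)*q + r = (r*(-8 + q*r))*q + r = q*r*(-8 + q*r) + r = r + q*r*(-8 + q*r))
1/(1/(-6778 + p(f(k(6)), -98))) = 1/(1/(-6778 + (5 + 5*6)*(1 - 8*(-98) + (5 + 5*6)*(-98)²))) = 1/(1/(-6778 + (5 + 30)*(1 + 784 + (5 + 30)*9604))) = 1/(1/(-6778 + 35*(1 + 784 + 35*9604))) = 1/(1/(-6778 + 35*(1 + 784 + 336140))) = 1/(1/(-6778 + 35*336925)) = 1/(1/(-6778 + 11792375)) = 1/(1/11785597) = 11785597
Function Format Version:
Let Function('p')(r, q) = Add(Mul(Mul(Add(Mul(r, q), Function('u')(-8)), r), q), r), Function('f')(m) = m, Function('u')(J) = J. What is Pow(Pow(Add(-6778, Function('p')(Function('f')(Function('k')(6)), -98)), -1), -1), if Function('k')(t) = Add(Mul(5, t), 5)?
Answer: 11785597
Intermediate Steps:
Function('k')(t) = Add(5, Mul(5, t))
Function('p')(r, q) = Add(r, Mul(q, r, Add(-8, Mul(q, r)))) (Function('p')(r, q) = Add(Mul(Mul(Add(Mul(r, q), -8), r), q), r) = Add(Mul(Mul(Add(Mul(q, r), -8), r), q), r) = Add(Mul(Mul(Add(-8, Mul(q, r)), r), q), r) = Add(Mul(Mul(r, Add(-8, Mul(q, r))), q), r) = Add(Mul(q, r, Add(-8, Mul(q, r))), r) = Add(r, Mul(q, r, Add(-8, Mul(q, r)))))
Pow(Pow(Add(-6778, Function('p')(Function('f')(Function('k')(6)), -98)), -1), -1) = Pow(Pow(Add(-6778, Mul(Add(5, Mul(5, 6)), Add(1, Mul(-8, -98), Mul(Add(5, Mul(5, 6)), Pow(-98, 2))))), -1), -1) = Pow(Pow(Add(-6778, Mul(Add(5, 30), Add(1, 784, Mul(Add(5, 30), 9604)))), -1), -1) = Pow(Pow(Add(-6778, Mul(35, Add(1, 784, Mul(35, 9604)))), -1), -1) = Pow(Pow(Add(-6778, Mul(35, Add(1, 784, 336140))), -1), -1) = Pow(Pow(Add(-6778, Mul(35, 336925)), -1), -1) = Pow(Pow(Add(-6778, 11792375), -1), -1) = Pow(Pow(11785597, -1), -1) = Pow(Rational(1, 11785597), -1) = 11785597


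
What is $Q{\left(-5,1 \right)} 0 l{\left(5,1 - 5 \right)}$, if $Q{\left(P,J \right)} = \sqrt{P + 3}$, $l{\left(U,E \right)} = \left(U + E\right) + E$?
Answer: $0$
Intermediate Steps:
$l{\left(U,E \right)} = U + 2 E$ ($l{\left(U,E \right)} = \left(E + U\right) + E = U + 2 E$)
$Q{\left(P,J \right)} = \sqrt{3 + P}$
$Q{\left(-5,1 \right)} 0 l{\left(5,1 - 5 \right)} = \sqrt{3 - 5} \cdot 0 \left(5 + 2 \left(1 - 5\right)\right) = \sqrt{-2} \cdot 0 \left(5 + 2 \left(-4\right)\right) = i \sqrt{2} \cdot 0 \left(5 - 8\right) = 0 \left(-3\right) = 0$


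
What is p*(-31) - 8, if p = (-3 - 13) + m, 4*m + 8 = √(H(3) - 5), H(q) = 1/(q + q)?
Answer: 550 - 31*I*√174/24 ≈ 550.0 - 17.038*I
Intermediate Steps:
H(q) = 1/(2*q)
m = -2 + I*√174/24 (m = -2 + √((½)/3 - 5)/4 = -2 + √((½)*(⅓) - 5)/4 = -2 + √(⅙ - 5)/4 = -2 + √(-29/6)/4 = -2 + (I*√174/6)/4 = -2 + I*√174/24 ≈ -2.0 + 0.54962*I)
p = -18 + I*√174/24 (p = (-3 - 13) + (-2 + I*√174/24) = -16 + (-2 + I*√174/24) = -18 + I*√174/24 ≈ -18.0 + 0.54962*I)
p*(-31) - 8 = (-18 + I*√174/24)*(-31) - 8 = (558 - 31*I*√174/24) - 8 = 550 - 31*I*√174/24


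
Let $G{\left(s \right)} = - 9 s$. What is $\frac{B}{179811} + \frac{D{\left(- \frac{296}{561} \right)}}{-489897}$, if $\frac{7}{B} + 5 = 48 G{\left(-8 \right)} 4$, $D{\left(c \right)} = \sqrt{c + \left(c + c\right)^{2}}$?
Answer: $\frac{7}{2484808209} - \frac{2 \sqrt{46102}}{274832217} \approx -1.5597 \cdot 10^{-6}$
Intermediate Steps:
$D{\left(c \right)} = \sqrt{c + 4 c^{2}}$ ($D{\left(c \right)} = \sqrt{c + \left(2 c\right)^{2}} = \sqrt{c + 4 c^{2}}$)
$B = \frac{7}{13819}$ ($B = \frac{7}{-5 + 48 \left(-9\right) \left(-8\right) 4} = \frac{7}{-5 + 48 \cdot 72 \cdot 4} = \frac{7}{-5 + 48 \cdot 288} = \frac{7}{-5 + 13824} = \frac{7}{13819} \approx 0.00050655$)
$\frac{B}{179811} + \frac{D{\left(- \frac{296}{561} \right)}}{-489897} = \frac{7}{13819 \cdot 179811} + \frac{\sqrt{- \frac{296}{561} \left(1 + 4 \left(- \frac{296}{561}\right)\right)}}{-489897} = \frac{7}{13819} \cdot \frac{1}{179811} + \sqrt{\left(-296\right) \frac{1}{561} \left(1 + 4 \left(\left(-296\right) \frac{1}{561}\right)\right)} \left(- \frac{1}{489897}\right) = \frac{7}{2484808209} + \sqrt{- \frac{296 \left(1 + 4 \left(- \frac{296}{561}\right)\right)}{561}} \left(- \frac{1}{489897}\right) = \frac{7}{2484808209} + \sqrt{- \frac{296 \left(1 - \frac{1184}{561}\right)}{561}} \left(- \frac{1}{489897}\right) = \frac{7}{2484808209} + \sqrt{\left(- \frac{296}{561}\right) \left(- \frac{623}{561}\right)} \left(- \frac{1}{489897}\right) = \frac{7}{2484808209} + \sqrt{\frac{184408}{314721}} \left(- \frac{1}{489897}\right) = \frac{7}{2484808209} + \frac{2 \sqrt{46102}}{561} \left(- \frac{1}{489897}\right) = \frac{7}{2484808209} - \frac{2 \sqrt{46102}}{274832217}$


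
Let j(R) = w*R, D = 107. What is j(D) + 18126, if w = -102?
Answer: 7212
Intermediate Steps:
j(R) = -102*R
j(D) + 18126 = -102*107 + 18126 = -10914 + 18126 = 7212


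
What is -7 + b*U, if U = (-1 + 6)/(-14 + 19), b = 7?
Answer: 0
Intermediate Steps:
U = 1 (U = 5/5 = 5*(1/5) = 1)
-7 + b*U = -7 + 7*1 = -7 + 7 = 0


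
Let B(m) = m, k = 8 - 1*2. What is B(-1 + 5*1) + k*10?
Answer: 64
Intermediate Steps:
k = 6 (k = 8 - 2 = 6)
B(-1 + 5*1) + k*10 = (-1 + 5*1) + 6*10 = (-1 + 5) + 60 = 4 + 60 = 64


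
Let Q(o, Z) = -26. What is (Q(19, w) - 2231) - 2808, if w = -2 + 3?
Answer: -5065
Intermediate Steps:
w = 1
(Q(19, w) - 2231) - 2808 = (-26 - 2231) - 2808 = -2257 - 2808 = -5065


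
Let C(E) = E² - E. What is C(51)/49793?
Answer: 150/2929 ≈ 0.051212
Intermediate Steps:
C(51)/49793 = (51*(-1 + 51))/49793 = (51*50)*(1/49793) = 2550*(1/49793) = 150/2929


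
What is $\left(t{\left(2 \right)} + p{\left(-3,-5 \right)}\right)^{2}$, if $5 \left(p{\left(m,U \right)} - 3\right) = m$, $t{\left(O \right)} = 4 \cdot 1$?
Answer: $\frac{1024}{25} \approx 40.96$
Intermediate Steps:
$t{\left(O \right)} = 4$
$p{\left(m,U \right)} = 3 + \frac{m}{5}$
$\left(t{\left(2 \right)} + p{\left(-3,-5 \right)}\right)^{2} = \left(4 + \left(3 + \frac{1}{5} \left(-3\right)\right)\right)^{2} = \left(4 + \left(3 - \frac{3}{5}\right)\right)^{2} = \left(4 + \frac{12}{5}\right)^{2} = \left(\frac{32}{5}\right)^{2} = \frac{1024}{25}$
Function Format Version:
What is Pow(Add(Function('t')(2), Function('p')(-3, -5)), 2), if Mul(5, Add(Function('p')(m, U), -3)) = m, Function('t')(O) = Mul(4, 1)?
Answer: Rational(1024, 25) ≈ 40.960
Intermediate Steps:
Function('t')(O) = 4
Function('p')(m, U) = Add(3, Mul(Rational(1, 5), m))
Pow(Add(Function('t')(2), Function('p')(-3, -5)), 2) = Pow(Add(4, Add(3, Mul(Rational(1, 5), -3))), 2) = Pow(Add(4, Add(3, Rational(-3, 5))), 2) = Pow(Add(4, Rational(12, 5)), 2) = Pow(Rational(32, 5), 2) = Rational(1024, 25)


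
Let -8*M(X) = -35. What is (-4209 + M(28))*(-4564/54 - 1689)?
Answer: 1610707745/216 ≈ 7.4570e+6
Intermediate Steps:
M(X) = 35/8 (M(X) = -⅛*(-35) = 35/8)
(-4209 + M(28))*(-4564/54 - 1689) = (-4209 + 35/8)*(-4564/54 - 1689) = -33637*(-4564*1/54 - 1689)/8 = -33637*(-2282/27 - 1689)/8 = -33637/8*(-47885/27) = 1610707745/216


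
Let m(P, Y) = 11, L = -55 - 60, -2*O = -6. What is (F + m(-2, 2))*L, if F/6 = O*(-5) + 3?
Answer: 7015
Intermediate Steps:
O = 3 (O = -½*(-6) = 3)
L = -115
F = -72 (F = 6*(3*(-5) + 3) = 6*(-15 + 3) = 6*(-12) = -72)
(F + m(-2, 2))*L = (-72 + 11)*(-115) = -61*(-115) = 7015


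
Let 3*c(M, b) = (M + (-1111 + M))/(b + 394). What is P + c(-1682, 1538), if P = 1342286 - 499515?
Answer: 4884696241/5796 ≈ 8.4277e+5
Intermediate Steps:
P = 842771
c(M, b) = (-1111 + 2*M)/(3*(394 + b)) (c(M, b) = ((M + (-1111 + M))/(b + 394))/3 = ((-1111 + 2*M)/(394 + b))/3 = (-1111 + 2*M)/(3*(394 + b)))
P + c(-1682, 1538) = 842771 + (-1111 + 2*(-1682))/(3*(394 + 1538)) = 842771 + (⅓)*(-1111 - 3364)/1932 = 842771 + (⅓)*(1/1932)*(-4475) = 842771 - 4475/5796 = 4884696241/5796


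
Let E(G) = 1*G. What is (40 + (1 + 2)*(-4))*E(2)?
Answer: 56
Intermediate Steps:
E(G) = G
(40 + (1 + 2)*(-4))*E(2) = (40 + (1 + 2)*(-4))*2 = (40 + 3*(-4))*2 = (40 - 12)*2 = 28*2 = 56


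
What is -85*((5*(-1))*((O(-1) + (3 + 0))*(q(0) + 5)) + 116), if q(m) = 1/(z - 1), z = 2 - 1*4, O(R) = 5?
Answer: 18020/3 ≈ 6006.7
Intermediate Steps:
z = -2 (z = 2 - 4 = -2)
q(m) = -1/3 (q(m) = 1/(-2 - 1) = 1/(-3) = -1/3)
-85*((5*(-1))*((O(-1) + (3 + 0))*(q(0) + 5)) + 116) = -85*((5*(-1))*((5 + (3 + 0))*(-1/3 + 5)) + 116) = -85*(-5*(5 + 3)*14/3 + 116) = -85*(-40*14/3 + 116) = -85*(-5*112/3 + 116) = -85*(-560/3 + 116) = -85*(-212/3) = 18020/3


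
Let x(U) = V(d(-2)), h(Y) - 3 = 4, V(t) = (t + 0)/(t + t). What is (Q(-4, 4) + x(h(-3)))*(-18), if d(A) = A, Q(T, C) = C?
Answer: -81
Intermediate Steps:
V(t) = ½ (V(t) = t/((2*t)) = t*(1/(2*t)) = ½)
h(Y) = 7 (h(Y) = 3 + 4 = 7)
x(U) = ½
(Q(-4, 4) + x(h(-3)))*(-18) = (4 + ½)*(-18) = (9/2)*(-18) = -81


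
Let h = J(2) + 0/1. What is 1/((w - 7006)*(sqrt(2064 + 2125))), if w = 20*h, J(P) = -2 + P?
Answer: -sqrt(4189)/29348134 ≈ -2.2053e-6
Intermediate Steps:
h = 0 (h = (-2 + 2) + 0/1 = 0 + 0*1 = 0 + 0 = 0)
w = 0 (w = 20*0 = 0)
1/((w - 7006)*(sqrt(2064 + 2125))) = 1/((0 - 7006)*(sqrt(2064 + 2125))) = 1/((-7006)*(sqrt(4189))) = -sqrt(4189)/29348134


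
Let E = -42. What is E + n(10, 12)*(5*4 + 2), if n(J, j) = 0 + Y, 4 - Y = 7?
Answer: -108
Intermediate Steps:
Y = -3 (Y = 4 - 1*7 = 4 - 7 = -3)
n(J, j) = -3 (n(J, j) = 0 - 3 = -3)
E + n(10, 12)*(5*4 + 2) = -42 - 3*(5*4 + 2) = -42 - 3*(20 + 2) = -42 - 3*22 = -42 - 66 = -108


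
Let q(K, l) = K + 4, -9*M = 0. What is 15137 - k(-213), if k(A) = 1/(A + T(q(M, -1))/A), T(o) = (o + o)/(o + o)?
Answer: 686765903/45370 ≈ 15137.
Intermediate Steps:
M = 0 (M = -⅑*0 = 0)
q(K, l) = 4 + K
T(o) = 1 (T(o) = (2*o)/((2*o)) = (2*o)*(1/(2*o)) = 1)
k(A) = 1/(A + 1/A)
15137 - k(-213) = 15137 - (-213)/(1 + (-213)²) = 15137 - (-213)/(1 + 45369) = 15137 - (-213)/45370 = 15137 - 1*(-213/45370) = 15137 + 213/45370 = 686765903/45370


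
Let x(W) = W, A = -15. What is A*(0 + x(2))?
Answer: -30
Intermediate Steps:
A*(0 + x(2)) = -15*(0 + 2) = -15*2 = -30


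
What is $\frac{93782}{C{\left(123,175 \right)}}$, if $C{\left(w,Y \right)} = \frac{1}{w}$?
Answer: $11535186$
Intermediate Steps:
$\frac{93782}{C{\left(123,175 \right)}} = \frac{93782}{\frac{1}{123}} = 93782 \frac{1}{\frac{1}{123}} = 93782 \cdot 123 = 11535186$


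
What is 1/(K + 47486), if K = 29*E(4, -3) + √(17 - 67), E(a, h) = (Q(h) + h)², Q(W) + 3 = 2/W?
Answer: 1975383/96349088363 - 405*I*√2/192698176726 ≈ 2.0502e-5 - 2.9723e-9*I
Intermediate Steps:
Q(W) = -3 + 2/W
E(a, h) = (-3 + h + 2/h)² (E(a, h) = ((-3 + 2/h) + h)² = (-3 + h + 2/h)²)
K = 11600/9 + 5*I*√2 (K = 29*((2 - 3*(-3 - 3))²/(-3)²) + √(17 - 67) = 29*((2 - 3*(-6))²/9) + √(-50) = 29*((2 + 18)²/9) + 5*I*√2 = 29*((⅑)*20²) + 5*I*√2 = 29*((⅑)*400) + 5*I*√2 = 29*(400/9) + 5*I*√2 = 11600/9 + 5*I*√2 ≈ 1288.9 + 7.0711*I)
1/(K + 47486) = 1/((11600/9 + 5*I*√2) + 47486) = 1/(438974/9 + 5*I*√2)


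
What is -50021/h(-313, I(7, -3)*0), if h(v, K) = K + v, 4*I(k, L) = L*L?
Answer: 50021/313 ≈ 159.81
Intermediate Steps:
I(k, L) = L²/4 (I(k, L) = (L*L)/4 = L²/4)
-50021/h(-313, I(7, -3)*0) = -50021/(((¼)*(-3)²)*0 - 313) = -50021/(((¼)*9)*0 - 313) = -50021/((9/4)*0 - 313) = -50021/(0 - 313) = -50021/(-313) = -50021*(-1/313) = 50021/313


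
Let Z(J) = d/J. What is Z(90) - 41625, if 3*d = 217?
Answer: -11238533/270 ≈ -41624.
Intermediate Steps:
d = 217/3 (d = (⅓)*217 = 217/3 ≈ 72.333)
Z(J) = 217/(3*J)
Z(90) - 41625 = (217/3)/90 - 41625 = (217/3)*(1/90) - 41625 = 217/270 - 41625 = -11238533/270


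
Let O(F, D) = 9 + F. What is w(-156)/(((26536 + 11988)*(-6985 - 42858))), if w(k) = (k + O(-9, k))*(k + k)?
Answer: -12168/480037933 ≈ -2.5348e-5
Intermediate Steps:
w(k) = 2*k**2 (w(k) = (k + (9 - 9))*(k + k) = (k + 0)*(2*k) = k*(2*k) = 2*k**2)
w(-156)/(((26536 + 11988)*(-6985 - 42858))) = (2*(-156)**2)/(((26536 + 11988)*(-6985 - 42858))) = (2*24336)/((38524*(-49843))) = 48672/(-1920151732) = 48672*(-1/1920151732) = -12168/480037933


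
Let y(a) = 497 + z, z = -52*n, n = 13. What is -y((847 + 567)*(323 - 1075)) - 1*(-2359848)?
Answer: 2360027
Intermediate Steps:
z = -676 (z = -52*13 = -676)
y(a) = -179 (y(a) = 497 - 676 = -179)
-y((847 + 567)*(323 - 1075)) - 1*(-2359848) = -1*(-179) - 1*(-2359848) = 179 + 2359848 = 2360027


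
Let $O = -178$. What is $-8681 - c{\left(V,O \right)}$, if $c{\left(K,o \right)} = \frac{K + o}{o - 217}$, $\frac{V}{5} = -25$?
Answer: $- \frac{3429298}{395} \approx -8681.8$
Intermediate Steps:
$V = -125$ ($V = 5 \left(-25\right) = -125$)
$c{\left(K,o \right)} = \frac{K + o}{-217 + o}$
$-8681 - c{\left(V,O \right)} = -8681 - \frac{-125 - 178}{-217 - 178} = -8681 - \frac{1}{-395} \left(-303\right) = -8681 - \left(- \frac{1}{395}\right) \left(-303\right) = -8681 - \frac{303}{395} = - \frac{3429298}{395}$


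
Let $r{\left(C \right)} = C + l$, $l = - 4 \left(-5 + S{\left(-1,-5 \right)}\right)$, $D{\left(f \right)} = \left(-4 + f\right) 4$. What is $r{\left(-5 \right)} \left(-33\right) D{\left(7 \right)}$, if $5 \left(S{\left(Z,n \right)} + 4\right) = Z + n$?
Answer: $- \frac{70884}{5} \approx -14177.0$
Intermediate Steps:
$D{\left(f \right)} = -16 + 4 f$
$S{\left(Z,n \right)} = -4 + \frac{Z}{5} + \frac{n}{5}$ ($S{\left(Z,n \right)} = -4 + \frac{Z + n}{5} = -4 + \left(\frac{Z}{5} + \frac{n}{5}\right) = -4 + \frac{Z}{5} + \frac{n}{5}$)
$l = \frac{204}{5}$ ($l = - 4 \left(-5 + \left(-4 + \frac{1}{5} \left(-1\right) + \frac{1}{5} \left(-5\right)\right)\right) = - 4 \left(-5 - \frac{26}{5}\right) = \left(-4\right) \left(- \frac{51}{5}\right) = \frac{204}{5} \approx 40.8$)
$r{\left(C \right)} = \frac{204}{5} + C$ ($r{\left(C \right)} = C + \frac{204}{5} = \frac{204}{5} + C$)
$r{\left(-5 \right)} \left(-33\right) D{\left(7 \right)} = \left(\frac{204}{5} - 5\right) \left(-33\right) \left(-16 + 4 \cdot 7\right) = \frac{179}{5} \left(-33\right) \left(-16 + 28\right) = \left(- \frac{5907}{5}\right) 12 = - \frac{70884}{5}$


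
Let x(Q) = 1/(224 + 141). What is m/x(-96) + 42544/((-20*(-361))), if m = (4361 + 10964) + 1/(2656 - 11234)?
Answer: 86607808603033/15483290 ≈ 5.5936e+6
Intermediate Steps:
x(Q) = 1/365
m = 131457849/8578 (m = 15325 + 1/(-8578) = 15325 - 1/8578 = 131457849/8578 ≈ 15325.)
m/x(-96) + 42544/((-20*(-361))) = 131457849/(8578*(1/365)) + 42544/((-20*(-361))) = (131457849/8578)*365 + 42544/7220 = 47982114885/8578 + 42544*(1/7220) = 47982114885/8578 + 10636/1805 = 86607808603033/15483290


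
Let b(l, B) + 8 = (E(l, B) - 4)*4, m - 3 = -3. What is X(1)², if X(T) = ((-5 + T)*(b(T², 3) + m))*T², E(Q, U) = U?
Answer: 2304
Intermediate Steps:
m = 0 (m = 3 - 3 = 0)
b(l, B) = -24 + 4*B (b(l, B) = -8 + (B - 4)*4 = -8 + (-4 + B)*4 = -8 + (-16 + 4*B) = -24 + 4*B)
X(T) = T²*(60 - 12*T) (X(T) = ((-5 + T)*((-24 + 4*3) + 0))*T² = ((-5 + T)*((-24 + 12) + 0))*T² = ((-5 + T)*(-12 + 0))*T² = ((-5 + T)*(-12))*T² = (60 - 12*T)*T² = T²*(60 - 12*T))
X(1)² = (12*1²*(5 - 1*1))² = (12*1*(5 - 1))² = (12*1*4)² = 48² = 2304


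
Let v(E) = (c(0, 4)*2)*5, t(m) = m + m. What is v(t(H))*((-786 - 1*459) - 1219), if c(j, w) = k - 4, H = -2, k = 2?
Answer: 49280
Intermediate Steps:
t(m) = 2*m
c(j, w) = -2 (c(j, w) = 2 - 4 = -2)
v(E) = -20 (v(E) = -2*2*5 = -4*5 = -20)
v(t(H))*((-786 - 1*459) - 1219) = -20*((-786 - 1*459) - 1219) = -20*((-786 - 459) - 1219) = -20*(-1245 - 1219) = -20*(-2464) = 49280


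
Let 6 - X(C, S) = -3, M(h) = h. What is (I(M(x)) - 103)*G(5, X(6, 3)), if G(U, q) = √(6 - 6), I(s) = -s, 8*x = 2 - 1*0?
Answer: 0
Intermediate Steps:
x = ¼ (x = (2 - 1*0)/8 = (2 + 0)/8 = (⅛)*2 = ¼ ≈ 0.25000)
X(C, S) = 9 (X(C, S) = 6 - 1*(-3) = 6 + 3 = 9)
G(U, q) = 0 (G(U, q) = √0 = 0)
(I(M(x)) - 103)*G(5, X(6, 3)) = (-1*¼ - 103)*0 = (-¼ - 103)*0 = -413/4*0 = 0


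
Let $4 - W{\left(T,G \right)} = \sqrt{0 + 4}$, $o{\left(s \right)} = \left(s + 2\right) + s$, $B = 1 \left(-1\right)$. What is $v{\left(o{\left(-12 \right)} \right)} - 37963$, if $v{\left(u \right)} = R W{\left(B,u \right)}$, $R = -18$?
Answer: $-37999$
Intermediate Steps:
$B = -1$
$o{\left(s \right)} = 2 + 2 s$ ($o{\left(s \right)} = \left(2 + s\right) + s = 2 + 2 s$)
$W{\left(T,G \right)} = 2$ ($W{\left(T,G \right)} = 4 - \sqrt{0 + 4} = 4 - \sqrt{4} = 4 - 2 = 2$)
$v{\left(u \right)} = -36$ ($v{\left(u \right)} = \left(-18\right) 2 = -36$)
$v{\left(o{\left(-12 \right)} \right)} - 37963 = -36 - 37963 = -37999$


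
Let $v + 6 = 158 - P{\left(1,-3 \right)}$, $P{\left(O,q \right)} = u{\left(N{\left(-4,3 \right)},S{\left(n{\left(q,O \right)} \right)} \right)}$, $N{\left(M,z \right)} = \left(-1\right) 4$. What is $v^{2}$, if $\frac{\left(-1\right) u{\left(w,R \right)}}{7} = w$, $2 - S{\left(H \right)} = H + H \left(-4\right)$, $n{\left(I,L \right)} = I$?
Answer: $15376$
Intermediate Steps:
$N{\left(M,z \right)} = -4$
$S{\left(H \right)} = 2 + 3 H$ ($S{\left(H \right)} = 2 - \left(H + H \left(-4\right)\right) = 2 - \left(H - 4 H\right) = 2 - - 3 H = 2 + 3 H$)
$u{\left(w,R \right)} = - 7 w$
$P{\left(O,q \right)} = 28$ ($P{\left(O,q \right)} = \left(-7\right) \left(-4\right) = 28$)
$v = 124$ ($v = -6 + \left(158 - 28\right) = -6 + 130 = 124$)
$v^{2} = 124^{2} = 15376$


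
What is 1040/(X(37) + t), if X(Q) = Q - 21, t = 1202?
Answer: 520/609 ≈ 0.85386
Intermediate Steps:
X(Q) = -21 + Q
1040/(X(37) + t) = 1040/((-21 + 37) + 1202) = 1040/(16 + 1202) = 1040/1218 = (1/1218)*1040 = 520/609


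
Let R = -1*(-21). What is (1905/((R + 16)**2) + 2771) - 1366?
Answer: 1925350/1369 ≈ 1406.4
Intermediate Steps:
R = 21
(1905/((R + 16)**2) + 2771) - 1366 = (1905/((21 + 16)**2) + 2771) - 1366 = (1905/(37**2) + 2771) - 1366 = (1905/1369 + 2771) - 1366 = 3795404/1369 - 1366 = 1925350/1369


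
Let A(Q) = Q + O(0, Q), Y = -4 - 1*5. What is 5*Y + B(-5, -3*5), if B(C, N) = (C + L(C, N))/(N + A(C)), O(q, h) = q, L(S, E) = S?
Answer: -89/2 ≈ -44.500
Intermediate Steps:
Y = -9 (Y = -4 - 5 = -9)
A(Q) = Q (A(Q) = Q + 0 = Q)
B(C, N) = 2*C/(C + N) (B(C, N) = (C + C)/(N + C) = (2*C)/(C + N) = 2*C/(C + N))
5*Y + B(-5, -3*5) = 5*(-9) + 2*(-5)/(-5 - 3*5) = -45 + 2*(-5)/(-5 - 15) = -45 + 2*(-5)/(-20) = -45 + 2*(-5)*(-1/20) = -45 + 1/2 = -89/2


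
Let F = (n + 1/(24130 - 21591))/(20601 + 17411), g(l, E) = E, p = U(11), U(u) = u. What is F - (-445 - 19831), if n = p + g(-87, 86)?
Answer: 489221761863/24128117 ≈ 20276.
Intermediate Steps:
p = 11
n = 97 (n = 11 + 86 = 97)
F = 61571/24128117 (F = (97 + 1/(24130 - 21591))/(20601 + 17411) = (97 + 1/2539)/38012 = (97 + 1/2539)*(1/38012) = (246284/2539)*(1/38012) = 61571/24128117 ≈ 0.0025518)
F - (-445 - 19831) = 61571/24128117 - (-445 - 19831) = 61571/24128117 - 1*(-20276) = 61571/24128117 + 20276 = 489221761863/24128117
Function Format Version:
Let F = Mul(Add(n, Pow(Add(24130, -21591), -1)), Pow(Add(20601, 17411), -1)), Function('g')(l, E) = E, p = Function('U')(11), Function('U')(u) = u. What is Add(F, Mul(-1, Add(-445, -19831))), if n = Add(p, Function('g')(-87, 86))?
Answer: Rational(489221761863, 24128117) ≈ 20276.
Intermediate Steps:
p = 11
n = 97 (n = Add(11, 86) = 97)
F = Rational(61571, 24128117) (F = Mul(Add(97, Pow(Add(24130, -21591), -1)), Pow(Add(20601, 17411), -1)) = Mul(Add(97, Pow(2539, -1)), Pow(38012, -1)) = Mul(Add(97, Rational(1, 2539)), Rational(1, 38012)) = Mul(Rational(246284, 2539), Rational(1, 38012)) = Rational(61571, 24128117) ≈ 0.0025518)
Add(F, Mul(-1, Add(-445, -19831))) = Add(Rational(61571, 24128117), Mul(-1, Add(-445, -19831))) = Add(Rational(61571, 24128117), Mul(-1, -20276)) = Add(Rational(61571, 24128117), 20276) = Rational(489221761863, 24128117)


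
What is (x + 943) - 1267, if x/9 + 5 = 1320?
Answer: 11511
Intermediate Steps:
x = 11835 (x = -45 + 9*1320 = -45 + 11880 = 11835)
(x + 943) - 1267 = (11835 + 943) - 1267 = 12778 - 1267 = 11511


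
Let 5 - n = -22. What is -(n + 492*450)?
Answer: -221427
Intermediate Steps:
n = 27 (n = 5 - 1*(-22) = 5 + 22 = 27)
-(n + 492*450) = -(27 + 492*450) = -(27 + 221400) = -1*221427 = -221427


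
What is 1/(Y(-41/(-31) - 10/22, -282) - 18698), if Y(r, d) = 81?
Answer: -1/18617 ≈ -5.3714e-5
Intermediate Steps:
1/(Y(-41/(-31) - 10/22, -282) - 18698) = 1/(81 - 18698) = 1/(-18617) = -1/18617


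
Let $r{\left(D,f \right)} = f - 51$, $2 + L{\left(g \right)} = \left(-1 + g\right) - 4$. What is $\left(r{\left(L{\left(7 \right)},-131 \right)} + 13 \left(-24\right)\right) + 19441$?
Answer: $18947$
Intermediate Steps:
$L{\left(g \right)} = -7 + g$ ($L{\left(g \right)} = -2 + \left(\left(-1 + g\right) - 4\right) = -2 + \left(-5 + g\right) = -7 + g$)
$r{\left(D,f \right)} = -51 + f$ ($r{\left(D,f \right)} = f - 51 = -51 + f$)
$\left(r{\left(L{\left(7 \right)},-131 \right)} + 13 \left(-24\right)\right) + 19441 = \left(\left(-51 - 131\right) + 13 \left(-24\right)\right) + 19441 = \left(-182 - 312\right) + 19441 = -494 + 19441 = 18947$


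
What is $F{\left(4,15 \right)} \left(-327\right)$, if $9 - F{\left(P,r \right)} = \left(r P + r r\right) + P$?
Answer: $91560$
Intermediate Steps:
$F{\left(P,r \right)} = 9 - P - r^{2} - P r$ ($F{\left(P,r \right)} = 9 - \left(\left(r P + r r\right) + P\right) = 9 - \left(\left(P r + r^{2}\right) + P\right) = 9 - \left(\left(r^{2} + P r\right) + P\right) = 9 - \left(P + r^{2} + P r\right) = 9 - P - r^{2} - P r$)
$F{\left(4,15 \right)} \left(-327\right) = \left(9 - 4 - 15^{2} - 4 \cdot 15\right) \left(-327\right) = \left(9 - 4 - 225 - 60\right) \left(-327\right) = \left(-280\right) \left(-327\right) = 91560$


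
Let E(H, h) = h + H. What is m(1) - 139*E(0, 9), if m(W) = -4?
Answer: -1255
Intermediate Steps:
E(H, h) = H + h
m(1) - 139*E(0, 9) = -4 - 139*(0 + 9) = -4 - 139*9 = -4 - 1251 = -1255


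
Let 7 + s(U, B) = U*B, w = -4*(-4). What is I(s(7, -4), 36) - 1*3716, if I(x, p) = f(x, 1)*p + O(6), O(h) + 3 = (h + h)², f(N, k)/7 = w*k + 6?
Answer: 1969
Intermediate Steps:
w = 16
s(U, B) = -7 + B*U (s(U, B) = -7 + U*B = -7 + B*U)
f(N, k) = 42 + 112*k (f(N, k) = 7*(16*k + 6) = 7*(6 + 16*k) = 42 + 112*k)
O(h) = -3 + 4*h² (O(h) = -3 + (h + h)² = -3 + (2*h)² = -3 + 4*h²)
I(x, p) = 141 + 154*p (I(x, p) = (42 + 112*1)*p + (-3 + 4*6²) = (42 + 112)*p + (-3 + 4*36) = 154*p + (-3 + 144) = 154*p + 141 = 141 + 154*p)
I(s(7, -4), 36) - 1*3716 = (141 + 154*36) - 1*3716 = (141 + 5544) - 3716 = 5685 - 3716 = 1969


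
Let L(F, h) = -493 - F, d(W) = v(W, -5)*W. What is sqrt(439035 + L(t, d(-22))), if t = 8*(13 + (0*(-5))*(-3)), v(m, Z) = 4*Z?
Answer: sqrt(438438) ≈ 662.15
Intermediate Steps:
d(W) = -20*W (d(W) = (4*(-5))*W = -20*W)
t = 104 (t = 8*(13 + 0*(-3)) = 8*(13 + 0) = 8*13 = 104)
sqrt(439035 + L(t, d(-22))) = sqrt(439035 + (-493 - 1*104)) = sqrt(439035 + (-493 - 104)) = sqrt(439035 - 597) = sqrt(438438)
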